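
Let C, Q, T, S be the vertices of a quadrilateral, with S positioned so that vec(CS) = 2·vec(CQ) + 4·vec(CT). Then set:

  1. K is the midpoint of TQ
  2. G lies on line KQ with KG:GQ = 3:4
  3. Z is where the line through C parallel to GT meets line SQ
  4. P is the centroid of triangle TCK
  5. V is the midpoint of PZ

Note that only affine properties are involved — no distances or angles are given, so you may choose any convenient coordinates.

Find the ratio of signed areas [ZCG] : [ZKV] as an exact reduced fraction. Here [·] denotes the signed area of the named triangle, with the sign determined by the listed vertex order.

Set C = (0, 0), Q = (1, 0), T = (0, 1), S = (2, 4); any affine frame gives the same invariant.
1. K is the midpoint of TQ ⇒ K = (1/2, 1/2)
2. G lies on line KQ with KG:GQ = 3:4 ⇒ G = (5/7, 2/7)
3. Z is where the line through C parallel to GT meets line SQ ⇒ Z = (4/5, -4/5)
4. P is the centroid of triangle TCK ⇒ P = (1/6, 1/2)
5. V is the midpoint of PZ ⇒ V = (29/60, -3/20)
2·[ZCG] = -4/5, 2·[ZKV] = 13/60
[ZCG]:[ZKV] = -4/5:13/60 = -48/13

[ZCG]:[ZKV] = -48/13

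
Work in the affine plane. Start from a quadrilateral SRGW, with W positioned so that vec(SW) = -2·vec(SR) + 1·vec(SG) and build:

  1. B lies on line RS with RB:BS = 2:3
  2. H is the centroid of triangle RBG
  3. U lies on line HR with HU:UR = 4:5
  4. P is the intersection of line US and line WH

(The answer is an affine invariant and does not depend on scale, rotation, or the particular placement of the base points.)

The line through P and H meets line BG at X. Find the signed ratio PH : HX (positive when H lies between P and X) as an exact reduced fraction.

PH:HX = 32/13

Work in coordinates with S = (0, 0), R = (1, 0), G = (0, 1), W = (-2, 1).
1. B lies on line RS with RB:BS = 2:3 ⇒ B = (3/5, 0)
2. H is the centroid of triangle RBG ⇒ H = (8/15, 1/3)
3. U lies on line HR with HU:UR = 4:5 ⇒ U = (20/27, 5/27)
4. P is the intersection of line US and line WH ⇒ P = (12/13, 3/13)
line PH meets BG at X = (3/8, 3/8)
H = P + t·(X−P) with t = 32/45, so PH:HX = 32/45:13/45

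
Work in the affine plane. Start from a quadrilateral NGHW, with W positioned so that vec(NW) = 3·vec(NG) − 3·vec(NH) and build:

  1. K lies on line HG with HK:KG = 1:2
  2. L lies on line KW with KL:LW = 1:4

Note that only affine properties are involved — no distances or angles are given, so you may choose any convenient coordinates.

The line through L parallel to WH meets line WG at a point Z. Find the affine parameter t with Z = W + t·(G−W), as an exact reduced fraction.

t = 4/15

Choose coordinates N = (0, 0), G = (1, 0), H = (0, 1), W = (3, -3).
1. K lies on line HG with HK:KG = 1:2 ⇒ K = (1/3, 2/3)
2. L lies on line KW with KL:LW = 1:4 ⇒ L = (13/15, -1/15)
through L parallel to WH: direction (-3, 4); meets WG at Z = (37/15, -11/5)
Z = W + t·(G−W) with t = 4/15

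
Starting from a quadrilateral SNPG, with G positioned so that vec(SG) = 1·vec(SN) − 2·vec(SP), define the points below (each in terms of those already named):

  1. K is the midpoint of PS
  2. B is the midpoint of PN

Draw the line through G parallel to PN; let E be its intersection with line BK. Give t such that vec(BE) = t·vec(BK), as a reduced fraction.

Assign S = (0, 0), N = (1, 0), P = (0, 1), G = (1, -2) — the answer is frame-independent, so this choice is without loss of generality.
1. K is the midpoint of PS ⇒ K = (0, 1/2)
2. B is the midpoint of PN ⇒ B = (1/2, 1/2)
through G parallel to PN: direction (1, -1); meets BK at E = (-3/2, 1/2)
E = B + t·(K−B) with t = 4

t = 4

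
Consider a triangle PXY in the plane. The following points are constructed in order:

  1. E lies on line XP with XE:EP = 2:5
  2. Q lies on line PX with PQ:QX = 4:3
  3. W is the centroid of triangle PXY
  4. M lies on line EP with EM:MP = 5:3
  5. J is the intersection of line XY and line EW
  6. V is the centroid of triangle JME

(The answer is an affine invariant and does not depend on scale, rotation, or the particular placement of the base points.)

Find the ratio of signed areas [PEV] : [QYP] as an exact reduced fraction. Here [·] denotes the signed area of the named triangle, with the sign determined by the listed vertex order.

[PEV]:[QYP] = -5/6

Assign P = (0, 0), X = (1, 0), Y = (0, 1) — the answer is frame-independent, so this choice is without loss of generality.
1. E lies on line XP with XE:EP = 2:5 ⇒ E = (5/7, 0)
2. Q lies on line PX with PQ:QX = 4:3 ⇒ Q = (4/7, 0)
3. W is the centroid of triangle PXY ⇒ W = (1/3, 1/3)
4. M lies on line EP with EM:MP = 5:3 ⇒ M = (15/56, 0)
5. J is the intersection of line XY and line EW ⇒ J = (3, -2)
6. V is the centroid of triangle JME ⇒ V = (223/168, -2/3)
2·[PEV] = -10/21, 2·[QYP] = 4/7
[PEV]:[QYP] = -10/21:4/7 = -5/6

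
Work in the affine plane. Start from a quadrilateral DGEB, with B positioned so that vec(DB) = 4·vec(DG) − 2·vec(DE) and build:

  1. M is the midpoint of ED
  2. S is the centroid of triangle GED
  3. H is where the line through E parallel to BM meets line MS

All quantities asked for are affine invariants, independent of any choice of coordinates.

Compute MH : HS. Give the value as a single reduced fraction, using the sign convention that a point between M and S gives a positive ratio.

MH:HS = -12/11

Assign D = (0, 0), G = (1, 0), E = (0, 1), B = (4, -2) — the answer is frame-independent, so this choice is without loss of generality.
1. M is the midpoint of ED ⇒ M = (0, 1/2)
2. S is the centroid of triangle GED ⇒ S = (1/3, 1/3)
3. H is where the line through E parallel to BM meets line MS ⇒ H = (4, -3/2)
H = M + t·(S−M) with t = 12, so MH:HS = t:(1−t) = 12:-11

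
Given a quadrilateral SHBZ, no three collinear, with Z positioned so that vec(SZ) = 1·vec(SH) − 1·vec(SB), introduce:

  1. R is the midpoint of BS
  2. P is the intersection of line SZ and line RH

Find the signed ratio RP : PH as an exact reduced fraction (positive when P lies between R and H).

Set S = (0, 0), H = (1, 0), B = (0, 1), Z = (1, -1); any affine frame gives the same invariant.
1. R is the midpoint of BS ⇒ R = (0, 1/2)
2. P is the intersection of line SZ and line RH ⇒ P = (-1, 1)
P = R + t·(H−R) with t = -1, so RP:PH = t:(1−t) = -1:2

RP:PH = -1/2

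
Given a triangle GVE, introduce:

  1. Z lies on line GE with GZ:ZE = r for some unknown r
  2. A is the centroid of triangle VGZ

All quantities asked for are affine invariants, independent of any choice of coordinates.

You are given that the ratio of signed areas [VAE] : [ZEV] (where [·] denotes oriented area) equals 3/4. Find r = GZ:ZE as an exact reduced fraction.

r = 1/4

Choose coordinates G = (0, 0), V = (1, 0), E = (0, 1).
1. With GZ:ZE = r, write λ = r/(r+1) so Z = G + λ·(E−G); Z is affine-linear in λ
2. A is the centroid of triangle VGZ ⇒ A is an affine combination of earlier points and hence also affine-linear in λ
Every point depending on Z is an affine combination of Z and λ-independent points, so each such coordinate is linear in λ; the λ² term in each signed area is a multiple of (E−G)×(E−G) = 0, so 2·[VAE] and 2·[ZEV] are each linear in λ. Evaluating at λ=0 and λ=1:
  2·[VAE] = 1/3·λ − 2/3,   2·[ZEV] = λ − 1
So [VAE]:[ZEV] = (1/3·λ − 2/3) / (λ − 1). Setting this equal to 3/4:
  1/3·λ − 2/3 = 3/4·(λ − 1)  ⇒  λ = 1/5
Then r = λ/(1−λ) = (1/5)/(4/5) = 1/4. Check: with r = 1/4, Z = (0, 1/5) and [VAE]:[ZEV] = 3/4 as required.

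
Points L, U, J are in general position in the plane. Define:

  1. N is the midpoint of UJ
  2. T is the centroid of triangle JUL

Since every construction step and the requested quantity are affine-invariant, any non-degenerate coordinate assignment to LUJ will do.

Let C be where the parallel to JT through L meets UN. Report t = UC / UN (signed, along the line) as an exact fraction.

t = 4

Choose coordinates L = (0, 0), U = (1, 0), J = (0, 1).
1. N is the midpoint of UJ ⇒ N = (1/2, 1/2)
2. T is the centroid of triangle JUL ⇒ T = (1/3, 1/3)
through L parallel to JT: direction (1/3, -2/3); meets UN at C = (-1, 2)
C = U + t·(N−U) with t = 4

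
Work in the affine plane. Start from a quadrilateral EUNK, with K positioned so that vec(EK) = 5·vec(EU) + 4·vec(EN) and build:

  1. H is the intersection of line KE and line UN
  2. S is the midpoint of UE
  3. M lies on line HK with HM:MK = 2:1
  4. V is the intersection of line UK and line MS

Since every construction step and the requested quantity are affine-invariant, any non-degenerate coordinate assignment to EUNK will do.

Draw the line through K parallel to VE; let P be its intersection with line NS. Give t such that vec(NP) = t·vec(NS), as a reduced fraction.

Choose coordinates E = (0, 0), U = (1, 0), N = (0, 1), K = (5, 4).
1. H is the intersection of line KE and line UN ⇒ H = (5/9, 4/9)
2. S is the midpoint of UE ⇒ S = (1/2, 0)
3. M lies on line HK with HM:MK = 2:1 ⇒ M = (95/27, 76/27)
4. V is the intersection of line UK and line MS ⇒ V = (87/11, 76/11)
through K parallel to VE: direction (-87/11, -76/11); meets NS at P = (119/250, 6/125)
P = N + t·(S−N) with t = 119/125

t = 119/125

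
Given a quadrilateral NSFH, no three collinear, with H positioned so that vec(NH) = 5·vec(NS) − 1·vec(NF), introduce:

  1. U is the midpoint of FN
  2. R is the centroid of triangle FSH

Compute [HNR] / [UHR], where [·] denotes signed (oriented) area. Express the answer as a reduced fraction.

Assign N = (0, 0), S = (1, 0), F = (0, 1), H = (5, -1) — the answer is frame-independent, so this choice is without loss of generality.
1. U is the midpoint of FN ⇒ U = (0, 1/2)
2. R is the centroid of triangle FSH ⇒ R = (2, 0)
2·[HNR] = -2, 2·[UHR] = 1/2
[HNR]:[UHR] = -2:1/2 = -4

[HNR]:[UHR] = -4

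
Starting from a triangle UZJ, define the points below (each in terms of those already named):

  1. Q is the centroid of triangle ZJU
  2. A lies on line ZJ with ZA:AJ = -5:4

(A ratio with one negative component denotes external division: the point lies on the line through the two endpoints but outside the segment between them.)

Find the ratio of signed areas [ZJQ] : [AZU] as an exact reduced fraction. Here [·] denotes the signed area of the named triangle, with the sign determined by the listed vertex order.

[ZJQ]:[AZU] = -1/15

Assign U = (0, 0), Z = (1, 0), J = (0, 1) — the answer is frame-independent, so this choice is without loss of generality.
1. Q is the centroid of triangle ZJU ⇒ Q = (1/3, 1/3)
2. A lies on line ZJ with ZA:AJ = -5:4 ⇒ A = (-4, 5)
2·[ZJQ] = 1/3, 2·[AZU] = -5
[ZJQ]:[AZU] = 1/3:-5 = -1/15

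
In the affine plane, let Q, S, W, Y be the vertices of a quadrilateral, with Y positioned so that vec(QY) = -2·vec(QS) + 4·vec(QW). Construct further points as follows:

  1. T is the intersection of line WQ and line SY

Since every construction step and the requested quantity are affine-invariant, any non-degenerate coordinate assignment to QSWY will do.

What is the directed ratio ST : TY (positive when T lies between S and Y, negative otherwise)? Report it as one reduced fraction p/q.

Work in coordinates with Q = (0, 0), S = (1, 0), W = (0, 1), Y = (-2, 4).
1. T is the intersection of line WQ and line SY ⇒ T = (0, 4/3)
T = S + t·(Y−S) with t = 1/3, so ST:TY = t:(1−t) = 1/3:2/3

ST:TY = 1/2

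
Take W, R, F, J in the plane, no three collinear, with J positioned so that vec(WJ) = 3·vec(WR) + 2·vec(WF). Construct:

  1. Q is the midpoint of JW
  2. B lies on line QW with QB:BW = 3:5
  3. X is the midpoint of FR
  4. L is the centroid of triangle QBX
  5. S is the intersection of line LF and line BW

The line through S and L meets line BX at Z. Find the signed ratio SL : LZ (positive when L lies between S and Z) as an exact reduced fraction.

SL:LZ = -8/17

Work in coordinates with W = (0, 0), R = (1, 0), F = (0, 1), J = (3, 2).
1. Q is the midpoint of JW ⇒ Q = (3/2, 1)
2. B lies on line QW with QB:BW = 3:5 ⇒ B = (15/16, 5/8)
3. X is the midpoint of FR ⇒ X = (1/2, 1/2)
4. L is the centroid of triangle QBX ⇒ L = (47/48, 17/24)
5. S is the intersection of line LF and line BW ⇒ S = (141/136, 47/68)
line SL meets BX at Z = (141/128, 43/64)
L = S + t·(Z−S) with t = -8/9, so SL:LZ = -8/9:17/9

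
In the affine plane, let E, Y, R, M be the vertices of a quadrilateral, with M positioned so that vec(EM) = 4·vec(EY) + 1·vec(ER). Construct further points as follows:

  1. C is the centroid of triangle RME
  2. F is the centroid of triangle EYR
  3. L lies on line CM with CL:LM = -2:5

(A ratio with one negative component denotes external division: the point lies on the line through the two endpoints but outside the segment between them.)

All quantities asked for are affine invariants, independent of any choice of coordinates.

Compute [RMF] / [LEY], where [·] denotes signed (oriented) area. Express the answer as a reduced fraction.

Assign E = (0, 0), Y = (1, 0), R = (0, 1), M = (4, 1) — the answer is frame-independent, so this choice is without loss of generality.
1. C is the centroid of triangle RME ⇒ C = (4/3, 2/3)
2. F is the centroid of triangle EYR ⇒ F = (1/3, 1/3)
3. L lies on line CM with CL:LM = -2:5 ⇒ L = (-4/9, 4/9)
2·[RMF] = -8/3, 2·[LEY] = 4/9
[RMF]:[LEY] = -8/3:4/9 = -6

[RMF]:[LEY] = -6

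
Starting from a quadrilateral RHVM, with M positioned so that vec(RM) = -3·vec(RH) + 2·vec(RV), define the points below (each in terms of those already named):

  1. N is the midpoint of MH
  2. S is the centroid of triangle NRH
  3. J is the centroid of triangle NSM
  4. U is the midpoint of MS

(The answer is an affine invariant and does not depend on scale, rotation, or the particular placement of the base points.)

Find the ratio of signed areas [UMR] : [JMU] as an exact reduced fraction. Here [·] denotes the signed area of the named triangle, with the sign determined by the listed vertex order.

[UMR]:[JMU] = 9

Work in coordinates with R = (0, 0), H = (1, 0), V = (0, 1), M = (-3, 2).
1. N is the midpoint of MH ⇒ N = (-1, 1)
2. S is the centroid of triangle NRH ⇒ S = (0, 1/3)
3. J is the centroid of triangle NSM ⇒ J = (-4/3, 10/9)
4. U is the midpoint of MS ⇒ U = (-3/2, 7/6)
2·[UMR] = 1/2, 2·[JMU] = 1/18
[UMR]:[JMU] = 1/2:1/18 = 9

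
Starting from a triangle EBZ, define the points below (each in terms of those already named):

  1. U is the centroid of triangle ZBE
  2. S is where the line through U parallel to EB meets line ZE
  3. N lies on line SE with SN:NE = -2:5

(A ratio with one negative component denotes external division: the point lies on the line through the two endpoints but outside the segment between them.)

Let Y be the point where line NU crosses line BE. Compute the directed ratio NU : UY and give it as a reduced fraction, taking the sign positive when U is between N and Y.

Assign E = (0, 0), B = (1, 0), Z = (0, 1) — the answer is frame-independent, so this choice is without loss of generality.
1. U is the centroid of triangle ZBE ⇒ U = (1/3, 1/3)
2. S is where the line through U parallel to EB meets line ZE ⇒ S = (0, 1/3)
3. N lies on line SE with SN:NE = -2:5 ⇒ N = (0, 5/9)
line NU meets BE at Y = (5/6, 0)
U = N + t·(Y−N) with t = 2/5, so NU:UY = 2/5:3/5

NU:UY = 2/3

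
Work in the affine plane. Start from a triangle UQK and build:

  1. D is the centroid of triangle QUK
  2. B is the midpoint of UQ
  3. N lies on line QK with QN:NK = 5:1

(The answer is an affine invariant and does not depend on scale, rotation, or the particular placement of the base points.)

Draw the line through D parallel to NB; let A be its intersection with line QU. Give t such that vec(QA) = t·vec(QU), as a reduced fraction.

Choose coordinates U = (0, 0), Q = (1, 0), K = (0, 1).
1. D is the centroid of triangle QUK ⇒ D = (1/3, 1/3)
2. B is the midpoint of UQ ⇒ B = (1/2, 0)
3. N lies on line QK with QN:NK = 5:1 ⇒ N = (1/6, 5/6)
through D parallel to NB: direction (1/3, -5/6); meets QU at A = (7/15, 0)
A = Q + t·(U−Q) with t = 8/15

t = 8/15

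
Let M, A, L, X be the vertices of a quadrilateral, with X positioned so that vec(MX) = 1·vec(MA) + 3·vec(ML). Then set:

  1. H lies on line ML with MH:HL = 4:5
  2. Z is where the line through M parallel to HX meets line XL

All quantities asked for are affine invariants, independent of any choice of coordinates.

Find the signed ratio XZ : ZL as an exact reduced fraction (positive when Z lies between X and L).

XZ:ZL = -4/9

Set M = (0, 0), A = (1, 0), L = (0, 1), X = (1, 3); any affine frame gives the same invariant.
1. H lies on line ML with MH:HL = 4:5 ⇒ H = (0, 4/9)
2. Z is where the line through M parallel to HX meets line XL ⇒ Z = (9/5, 23/5)
Z = X + t·(L−X) with t = -4/5, so XZ:ZL = t:(1−t) = -4/5:9/5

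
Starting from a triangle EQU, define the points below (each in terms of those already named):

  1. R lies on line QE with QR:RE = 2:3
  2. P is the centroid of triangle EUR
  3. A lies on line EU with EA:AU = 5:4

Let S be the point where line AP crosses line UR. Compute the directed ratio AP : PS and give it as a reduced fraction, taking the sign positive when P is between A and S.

AP:PS = 1/3

Assign E = (0, 0), Q = (1, 0), U = (0, 1) — the answer is frame-independent, so this choice is without loss of generality.
1. R lies on line QE with QR:RE = 2:3 ⇒ R = (3/5, 0)
2. P is the centroid of triangle EUR ⇒ P = (1/5, 1/3)
3. A lies on line EU with EA:AU = 5:4 ⇒ A = (0, 5/9)
line AP meets UR at S = (4/5, -1/3)
P = A + t·(S−A) with t = 1/4, so AP:PS = 1/4:3/4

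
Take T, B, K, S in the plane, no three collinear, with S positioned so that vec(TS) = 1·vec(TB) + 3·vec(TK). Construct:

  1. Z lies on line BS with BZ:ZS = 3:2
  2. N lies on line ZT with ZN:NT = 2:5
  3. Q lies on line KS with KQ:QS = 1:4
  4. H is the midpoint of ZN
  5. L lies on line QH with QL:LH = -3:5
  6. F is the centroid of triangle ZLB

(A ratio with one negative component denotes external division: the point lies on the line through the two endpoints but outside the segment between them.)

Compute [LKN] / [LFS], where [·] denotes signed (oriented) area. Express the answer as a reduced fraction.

Assign T = (0, 0), B = (1, 0), K = (0, 1), S = (1, 3) — the answer is frame-independent, so this choice is without loss of generality.
1. Z lies on line BS with BZ:ZS = 3:2 ⇒ Z = (1, 9/5)
2. N lies on line ZT with ZN:NT = 2:5 ⇒ N = (5/7, 9/7)
3. Q lies on line KS with KQ:QS = 1:4 ⇒ Q = (1/5, 7/5)
4. H is the midpoint of ZN ⇒ H = (6/7, 54/35)
5. L lies on line QH with QL:LH = -3:5 ⇒ L = (-11/14, 83/70)
6. F is the centroid of triangle ZLB ⇒ F = (17/42, 209/210)
2·[LKN] = 5/14, 2·[LFS] = 5/2
[LKN]:[LFS] = 5/14:5/2 = 1/7

[LKN]:[LFS] = 1/7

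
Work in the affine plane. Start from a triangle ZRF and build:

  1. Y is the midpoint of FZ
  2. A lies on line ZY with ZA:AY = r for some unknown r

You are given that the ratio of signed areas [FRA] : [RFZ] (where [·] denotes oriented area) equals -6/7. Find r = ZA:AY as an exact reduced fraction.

Set Z = (0, 0), R = (1, 0), F = (0, 1); any affine frame gives the same invariant.
1. Y is the midpoint of FZ ⇒ Y = (0, 1/2)
2. With ZA:AY = r, write λ = r/(r+1) so A = Z + λ·(Y−Z); A is affine-linear in λ
Every point depending on A is an affine combination of A and λ-independent points, so each such coordinate is linear in λ; the λ² term in each signed area is a multiple of (Y−Z)×(Y−Z) = 0, so 2·[FRA] and 2·[RFZ] are each linear in λ. Evaluating at λ=0 and λ=1:
  2·[FRA] = 1/2·λ − 1,   2·[RFZ] = 1
So [FRA]:[RFZ] = (1/2·λ − 1) / (1). Setting this equal to -6/7:
  1/2·λ − 1 = -6/7·(1)  ⇒  λ = 2/7
Then r = λ/(1−λ) = (2/7)/(5/7) = 2/5. Check: with r = 2/5, A = (0, 1/7) and [FRA]:[RFZ] = -6/7 as required.

r = 2/5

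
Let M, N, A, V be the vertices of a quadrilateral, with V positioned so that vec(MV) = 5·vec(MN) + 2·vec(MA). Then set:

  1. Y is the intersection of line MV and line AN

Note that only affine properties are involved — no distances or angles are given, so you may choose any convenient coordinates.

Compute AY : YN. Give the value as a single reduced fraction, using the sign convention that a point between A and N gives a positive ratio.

Set M = (0, 0), N = (1, 0), A = (0, 1), V = (5, 2); any affine frame gives the same invariant.
1. Y is the intersection of line MV and line AN ⇒ Y = (5/7, 2/7)
Y = A + t·(N−A) with t = 5/7, so AY:YN = t:(1−t) = 5/7:2/7

AY:YN = 5/2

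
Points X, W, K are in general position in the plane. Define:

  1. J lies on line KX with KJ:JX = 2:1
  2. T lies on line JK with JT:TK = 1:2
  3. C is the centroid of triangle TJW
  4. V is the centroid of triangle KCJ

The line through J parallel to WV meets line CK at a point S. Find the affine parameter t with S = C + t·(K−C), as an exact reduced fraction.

Assign X = (0, 0), W = (1, 0), K = (0, 1) — the answer is frame-independent, so this choice is without loss of generality.
1. J lies on line KX with KJ:JX = 2:1 ⇒ J = (0, 1/3)
2. T lies on line JK with JT:TK = 1:2 ⇒ T = (0, 5/9)
3. C is the centroid of triangle TJW ⇒ C = (1/3, 8/27)
4. V is the centroid of triangle KCJ ⇒ V = (1/9, 44/81)
through J parallel to WV: direction (-8/9, 44/81); meets CK at S = (4/9, 5/81)
S = C + t·(K−C) with t = -1/3

t = -1/3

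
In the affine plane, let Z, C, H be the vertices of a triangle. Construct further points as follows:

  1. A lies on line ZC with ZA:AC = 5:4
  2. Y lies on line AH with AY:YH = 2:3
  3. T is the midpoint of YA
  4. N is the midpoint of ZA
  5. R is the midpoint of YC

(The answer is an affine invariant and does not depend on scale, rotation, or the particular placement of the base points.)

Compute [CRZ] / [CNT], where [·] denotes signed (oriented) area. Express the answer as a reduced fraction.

Set Z = (0, 0), C = (1, 0), H = (0, 1); any affine frame gives the same invariant.
1. A lies on line ZC with ZA:AC = 5:4 ⇒ A = (5/9, 0)
2. Y lies on line AH with AY:YH = 2:3 ⇒ Y = (1/3, 2/5)
3. T is the midpoint of YA ⇒ T = (4/9, 1/5)
4. N is the midpoint of ZA ⇒ N = (5/18, 0)
5. R is the midpoint of YC ⇒ R = (2/3, 1/5)
2·[CRZ] = 1/5, 2·[CNT] = -13/90
[CRZ]:[CNT] = 1/5:-13/90 = -18/13

[CRZ]:[CNT] = -18/13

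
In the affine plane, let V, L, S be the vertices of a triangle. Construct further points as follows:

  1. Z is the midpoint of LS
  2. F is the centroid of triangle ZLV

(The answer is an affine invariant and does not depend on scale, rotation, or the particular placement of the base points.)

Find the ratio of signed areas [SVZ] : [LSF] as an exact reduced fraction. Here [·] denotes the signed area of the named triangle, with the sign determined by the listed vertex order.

[SVZ]:[LSF] = 3/2

Assign V = (0, 0), L = (1, 0), S = (0, 1) — the answer is frame-independent, so this choice is without loss of generality.
1. Z is the midpoint of LS ⇒ Z = (1/2, 1/2)
2. F is the centroid of triangle ZLV ⇒ F = (1/2, 1/6)
2·[SVZ] = 1/2, 2·[LSF] = 1/3
[SVZ]:[LSF] = 1/2:1/3 = 3/2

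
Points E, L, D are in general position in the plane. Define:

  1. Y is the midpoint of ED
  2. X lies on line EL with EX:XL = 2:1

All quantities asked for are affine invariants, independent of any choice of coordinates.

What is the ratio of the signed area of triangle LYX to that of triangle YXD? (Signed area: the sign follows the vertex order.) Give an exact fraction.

[LYX]:[YXD] = 1/2

Work in coordinates with E = (0, 0), L = (1, 0), D = (0, 1).
1. Y is the midpoint of ED ⇒ Y = (0, 1/2)
2. X lies on line EL with EX:XL = 2:1 ⇒ X = (2/3, 0)
2·[LYX] = 1/6, 2·[YXD] = 1/3
[LYX]:[YXD] = 1/6:1/3 = 1/2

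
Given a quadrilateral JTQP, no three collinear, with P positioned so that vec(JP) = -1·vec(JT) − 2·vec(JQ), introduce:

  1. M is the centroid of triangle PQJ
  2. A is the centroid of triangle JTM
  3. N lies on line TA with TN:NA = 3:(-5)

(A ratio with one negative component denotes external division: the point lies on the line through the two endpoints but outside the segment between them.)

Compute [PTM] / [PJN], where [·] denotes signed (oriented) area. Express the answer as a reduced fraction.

[PTM]:[PJN] = -12/25

Choose coordinates J = (0, 0), T = (1, 0), Q = (0, 1), P = (-1, -2).
1. M is the centroid of triangle PQJ ⇒ M = (-1/3, -1/3)
2. A is the centroid of triangle JTM ⇒ A = (2/9, -1/9)
3. N lies on line TA with TN:NA = 3:(-5) ⇒ N = (13/6, 1/6)
2·[PTM] = 2, 2·[PJN] = -25/6
[PTM]:[PJN] = 2:-25/6 = -12/25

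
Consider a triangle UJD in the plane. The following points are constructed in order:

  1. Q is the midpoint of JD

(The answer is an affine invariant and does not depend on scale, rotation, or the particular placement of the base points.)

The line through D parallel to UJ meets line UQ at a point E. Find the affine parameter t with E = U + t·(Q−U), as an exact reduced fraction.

Assign U = (0, 0), J = (1, 0), D = (0, 1) — the answer is frame-independent, so this choice is without loss of generality.
1. Q is the midpoint of JD ⇒ Q = (1/2, 1/2)
through D parallel to UJ: direction (1, 0); meets UQ at E = (1, 1)
E = U + t·(Q−U) with t = 2

t = 2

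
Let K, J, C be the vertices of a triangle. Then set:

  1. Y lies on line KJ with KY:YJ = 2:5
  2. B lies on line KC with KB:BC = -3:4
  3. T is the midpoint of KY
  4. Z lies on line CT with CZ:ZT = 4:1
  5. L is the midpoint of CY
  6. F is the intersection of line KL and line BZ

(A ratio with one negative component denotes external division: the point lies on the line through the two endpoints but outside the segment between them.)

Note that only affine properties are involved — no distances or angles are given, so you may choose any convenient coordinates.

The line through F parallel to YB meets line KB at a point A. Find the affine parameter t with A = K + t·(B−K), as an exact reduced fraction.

t = 2/7

Work in coordinates with K = (0, 0), J = (1, 0), C = (0, 1).
1. Y lies on line KJ with KY:YJ = 2:5 ⇒ Y = (2/7, 0)
2. B lies on line KC with KB:BC = -3:4 ⇒ B = (0, -3)
3. T is the midpoint of KY ⇒ T = (1/7, 0)
4. Z lies on line CT with CZ:ZT = 4:1 ⇒ Z = (4/35, 1/5)
5. L is the midpoint of CY ⇒ L = (1/7, 1/2)
6. F is the intersection of line KL and line BZ ⇒ F = (6/49, 3/7)
through F parallel to YB: direction (-2/7, -3); meets KB at A = (0, -6/7)
A = K + t·(B−K) with t = 2/7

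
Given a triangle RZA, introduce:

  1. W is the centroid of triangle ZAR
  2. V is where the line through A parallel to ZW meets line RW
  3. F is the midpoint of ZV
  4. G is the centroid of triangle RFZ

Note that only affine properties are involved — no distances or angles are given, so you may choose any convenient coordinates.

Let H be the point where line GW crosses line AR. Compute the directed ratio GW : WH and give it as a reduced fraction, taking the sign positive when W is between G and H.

GW:WH = 5/6

Set R = (0, 0), Z = (1, 0), A = (0, 1); any affine frame gives the same invariant.
1. W is the centroid of triangle ZAR ⇒ W = (1/3, 1/3)
2. V is where the line through A parallel to ZW meets line RW ⇒ V = (2/3, 2/3)
3. F is the midpoint of ZV ⇒ F = (5/6, 1/3)
4. G is the centroid of triangle RFZ ⇒ G = (11/18, 1/9)
line GW meets AR at H = (0, 3/5)
W = G + t·(H−G) with t = 5/11, so GW:WH = 5/11:6/11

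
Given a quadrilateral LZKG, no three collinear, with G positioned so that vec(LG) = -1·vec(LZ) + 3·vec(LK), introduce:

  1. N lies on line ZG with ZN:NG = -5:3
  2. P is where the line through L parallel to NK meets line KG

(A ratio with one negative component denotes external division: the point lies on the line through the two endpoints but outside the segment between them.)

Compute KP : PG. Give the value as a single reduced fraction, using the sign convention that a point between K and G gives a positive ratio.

KP:PG = -8/11

Set L = (0, 0), Z = (1, 0), K = (0, 1), G = (-1, 3); any affine frame gives the same invariant.
1. N lies on line ZG with ZN:NG = -5:3 ⇒ N = (-4, 15/2)
2. P is where the line through L parallel to NK meets line KG ⇒ P = (8/3, -13/3)
P = K + t·(G−K) with t = -8/3, so KP:PG = t:(1−t) = -8/3:11/3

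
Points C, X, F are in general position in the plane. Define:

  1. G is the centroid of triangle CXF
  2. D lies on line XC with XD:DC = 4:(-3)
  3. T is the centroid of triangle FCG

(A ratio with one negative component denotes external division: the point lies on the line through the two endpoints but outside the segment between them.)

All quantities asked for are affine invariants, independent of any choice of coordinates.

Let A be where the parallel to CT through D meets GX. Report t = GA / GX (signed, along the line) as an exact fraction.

t = -13/3

Work in coordinates with C = (0, 0), X = (1, 0), F = (0, 1).
1. G is the centroid of triangle CXF ⇒ G = (1/3, 1/3)
2. D lies on line XC with XD:DC = 4:(-3) ⇒ D = (-3, 0)
3. T is the centroid of triangle FCG ⇒ T = (1/9, 4/9)
through D parallel to CT: direction (1/9, 4/9); meets GX at A = (-23/9, 16/9)
A = G + t·(X−G) with t = -13/3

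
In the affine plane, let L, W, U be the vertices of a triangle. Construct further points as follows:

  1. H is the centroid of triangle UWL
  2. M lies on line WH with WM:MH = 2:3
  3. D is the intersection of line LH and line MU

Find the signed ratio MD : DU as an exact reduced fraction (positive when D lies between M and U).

Set L = (0, 0), W = (1, 0), U = (0, 1); any affine frame gives the same invariant.
1. H is the centroid of triangle UWL ⇒ H = (1/3, 1/3)
2. M lies on line WH with WM:MH = 2:3 ⇒ M = (11/15, 2/15)
3. D is the intersection of line LH and line MU ⇒ D = (11/24, 11/24)
D = M + t·(U−M) with t = 3/8, so MD:DU = t:(1−t) = 3/8:5/8

MD:DU = 3/5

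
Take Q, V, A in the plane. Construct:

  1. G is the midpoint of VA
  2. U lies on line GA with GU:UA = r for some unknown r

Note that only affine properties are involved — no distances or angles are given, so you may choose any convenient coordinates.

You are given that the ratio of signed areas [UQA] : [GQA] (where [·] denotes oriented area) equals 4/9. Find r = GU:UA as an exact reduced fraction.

Work in coordinates with Q = (0, 0), V = (1, 0), A = (0, 1).
1. G is the midpoint of VA ⇒ G = (1/2, 1/2)
2. With GU:UA = r, write λ = r/(r+1) so U = G + λ·(A−G); U is affine-linear in λ
Every point depending on U is an affine combination of U and λ-independent points, so each such coordinate is linear in λ; the λ² term in each signed area is a multiple of (A−G)×(A−G) = 0, so 2·[UQA] and 2·[GQA] are each linear in λ. Evaluating at λ=0 and λ=1:
  2·[UQA] = 1/2·λ − 1/2,   2·[GQA] = -1/2
So [UQA]:[GQA] = (1/2·λ − 1/2) / (-1/2). Setting this equal to 4/9:
  1/2·λ − 1/2 = 4/9·(-1/2)  ⇒  λ = 5/9
Then r = λ/(1−λ) = (5/9)/(4/9) = 5/4. Check: with r = 5/4, U = (2/9, 7/9) and [UQA]:[GQA] = 4/9 as required.

r = 5/4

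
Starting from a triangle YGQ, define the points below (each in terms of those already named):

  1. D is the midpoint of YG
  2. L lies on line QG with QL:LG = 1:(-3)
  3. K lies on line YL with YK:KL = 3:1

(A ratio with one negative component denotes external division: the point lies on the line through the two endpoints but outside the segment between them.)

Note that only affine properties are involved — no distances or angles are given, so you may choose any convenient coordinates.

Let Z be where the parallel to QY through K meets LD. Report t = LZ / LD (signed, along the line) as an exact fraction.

Choose coordinates Y = (0, 0), G = (1, 0), Q = (0, 1).
1. D is the midpoint of YG ⇒ D = (1/2, 0)
2. L lies on line QG with QL:LG = 1:(-3) ⇒ L = (-1/2, 3/2)
3. K lies on line YL with YK:KL = 3:1 ⇒ K = (-3/8, 9/8)
through K parallel to QY: direction (0, -1); meets LD at Z = (-3/8, 21/16)
Z = L + t·(D−L) with t = 1/8

t = 1/8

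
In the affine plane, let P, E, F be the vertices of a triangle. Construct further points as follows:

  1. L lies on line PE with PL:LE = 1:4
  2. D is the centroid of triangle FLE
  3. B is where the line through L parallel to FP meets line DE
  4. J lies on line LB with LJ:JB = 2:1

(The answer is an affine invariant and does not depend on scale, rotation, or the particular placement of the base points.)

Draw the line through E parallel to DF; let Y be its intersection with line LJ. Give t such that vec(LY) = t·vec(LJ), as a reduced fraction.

t = 9/2

Assign P = (0, 0), E = (1, 0), F = (0, 1) — the answer is frame-independent, so this choice is without loss of generality.
1. L lies on line PE with PL:LE = 1:4 ⇒ L = (1/5, 0)
2. D is the centroid of triangle FLE ⇒ D = (2/5, 1/3)
3. B is where the line through L parallel to FP meets line DE ⇒ B = (1/5, 4/9)
4. J lies on line LB with LJ:JB = 2:1 ⇒ J = (1/5, 8/27)
through E parallel to DF: direction (-2/5, 2/3); meets LJ at Y = (1/5, 4/3)
Y = L + t·(J−L) with t = 9/2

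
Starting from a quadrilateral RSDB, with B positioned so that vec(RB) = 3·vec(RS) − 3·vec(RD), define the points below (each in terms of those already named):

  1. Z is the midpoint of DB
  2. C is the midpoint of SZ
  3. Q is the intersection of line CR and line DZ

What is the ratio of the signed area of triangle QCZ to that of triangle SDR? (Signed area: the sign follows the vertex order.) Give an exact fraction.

Choose coordinates R = (0, 0), S = (1, 0), D = (0, 1), B = (3, -3).
1. Z is the midpoint of DB ⇒ Z = (3/2, -1)
2. C is the midpoint of SZ ⇒ C = (5/4, -1/2)
3. Q is the intersection of line CR and line DZ ⇒ Q = (15/14, -3/7)
2·[QCZ] = -1/14, 2·[SDR] = 1
[QCZ]:[SDR] = -1/14:1 = -1/14

[QCZ]:[SDR] = -1/14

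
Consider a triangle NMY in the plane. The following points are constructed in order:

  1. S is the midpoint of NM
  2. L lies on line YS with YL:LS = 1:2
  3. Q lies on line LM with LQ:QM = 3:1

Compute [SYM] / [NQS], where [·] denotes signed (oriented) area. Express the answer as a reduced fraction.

Work in coordinates with N = (0, 0), M = (1, 0), Y = (0, 1).
1. S is the midpoint of NM ⇒ S = (1/2, 0)
2. L lies on line YS with YL:LS = 1:2 ⇒ L = (1/6, 2/3)
3. Q lies on line LM with LQ:QM = 3:1 ⇒ Q = (19/24, 1/6)
2·[SYM] = -1/2, 2·[NQS] = -1/12
[SYM]:[NQS] = -1/2:-1/12 = 6

[SYM]:[NQS] = 6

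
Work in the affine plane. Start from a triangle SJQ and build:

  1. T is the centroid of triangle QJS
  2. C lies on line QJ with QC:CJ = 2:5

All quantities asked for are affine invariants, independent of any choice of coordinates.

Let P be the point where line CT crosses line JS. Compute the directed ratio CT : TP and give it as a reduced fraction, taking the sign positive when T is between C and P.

CT:TP = 8/7

Assign S = (0, 0), J = (1, 0), Q = (0, 1) — the answer is frame-independent, so this choice is without loss of generality.
1. T is the centroid of triangle QJS ⇒ T = (1/3, 1/3)
2. C lies on line QJ with QC:CJ = 2:5 ⇒ C = (2/7, 5/7)
line CT meets JS at P = (3/8, 0)
T = C + t·(P−C) with t = 8/15, so CT:TP = 8/15:7/15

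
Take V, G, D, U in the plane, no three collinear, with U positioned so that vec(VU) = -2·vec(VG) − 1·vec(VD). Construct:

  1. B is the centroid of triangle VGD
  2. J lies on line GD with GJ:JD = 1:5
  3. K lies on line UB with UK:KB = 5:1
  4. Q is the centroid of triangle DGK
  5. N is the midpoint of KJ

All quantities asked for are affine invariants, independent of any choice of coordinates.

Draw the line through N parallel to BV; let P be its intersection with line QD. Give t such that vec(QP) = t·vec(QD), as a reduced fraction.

Assign V = (0, 0), G = (1, 0), D = (0, 1), U = (-2, -1) — the answer is frame-independent, so this choice is without loss of generality.
1. B is the centroid of triangle VGD ⇒ B = (1/3, 1/3)
2. J lies on line GD with GJ:JD = 1:5 ⇒ J = (5/6, 1/6)
3. K lies on line UB with UK:KB = 5:1 ⇒ K = (-1/18, 1/9)
4. Q is the centroid of triangle DGK ⇒ Q = (17/54, 10/27)
5. N is the midpoint of KJ ⇒ N = (7/18, 5/36)
through N parallel to BV: direction (-1/3, -1/3); meets QD at P = (5/12, 1/6)
P = Q + t·(D−Q) with t = -11/34

t = -11/34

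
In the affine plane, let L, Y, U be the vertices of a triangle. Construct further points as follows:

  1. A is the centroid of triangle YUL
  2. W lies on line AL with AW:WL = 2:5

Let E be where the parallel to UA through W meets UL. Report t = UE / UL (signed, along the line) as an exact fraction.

t = 2/7

Set L = (0, 0), Y = (1, 0), U = (0, 1); any affine frame gives the same invariant.
1. A is the centroid of triangle YUL ⇒ A = (1/3, 1/3)
2. W lies on line AL with AW:WL = 2:5 ⇒ W = (5/21, 5/21)
through W parallel to UA: direction (1/3, -2/3); meets UL at E = (0, 5/7)
E = U + t·(L−U) with t = 2/7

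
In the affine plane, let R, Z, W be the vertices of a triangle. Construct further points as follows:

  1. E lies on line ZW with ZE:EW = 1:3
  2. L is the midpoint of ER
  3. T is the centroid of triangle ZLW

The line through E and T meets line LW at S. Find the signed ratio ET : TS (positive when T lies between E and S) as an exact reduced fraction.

Choose coordinates R = (0, 0), Z = (1, 0), W = (0, 1).
1. E lies on line ZW with ZE:EW = 1:3 ⇒ E = (3/4, 1/4)
2. L is the midpoint of ER ⇒ L = (3/8, 1/8)
3. T is the centroid of triangle ZLW ⇒ T = (11/24, 3/8)
line ET meets LW at S = (9/40, 19/40)
T = E + t·(S−E) with t = 5/9, so ET:TS = 5/9:4/9

ET:TS = 5/4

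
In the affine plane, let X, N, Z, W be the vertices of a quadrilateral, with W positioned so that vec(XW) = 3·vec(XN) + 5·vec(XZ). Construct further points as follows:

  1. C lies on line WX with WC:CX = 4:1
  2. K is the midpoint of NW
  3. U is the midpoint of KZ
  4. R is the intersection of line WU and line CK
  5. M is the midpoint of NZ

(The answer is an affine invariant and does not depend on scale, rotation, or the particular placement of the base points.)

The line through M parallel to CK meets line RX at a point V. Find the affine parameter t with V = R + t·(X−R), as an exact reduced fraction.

t = 11/10

Work in coordinates with X = (0, 0), N = (1, 0), Z = (0, 1), W = (3, 5).
1. C lies on line WX with WC:CX = 4:1 ⇒ C = (3/5, 1)
2. K is the midpoint of NW ⇒ K = (2, 5/2)
3. U is the midpoint of KZ ⇒ U = (1, 7/4)
4. R is the intersection of line WU and line CK ⇒ R = (13/31, 25/31)
5. M is the midpoint of NZ ⇒ M = (1/2, 1/2)
through M parallel to CK: direction (7/5, 3/2); meets RX at V = (-13/310, -5/62)
V = R + t·(X−R) with t = 11/10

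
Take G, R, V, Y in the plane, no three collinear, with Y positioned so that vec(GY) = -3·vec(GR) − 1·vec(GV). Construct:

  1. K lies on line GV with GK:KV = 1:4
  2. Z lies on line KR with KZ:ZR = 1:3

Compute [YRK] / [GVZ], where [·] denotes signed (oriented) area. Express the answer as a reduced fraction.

[YRK]:[GVZ] = -36/5

Choose coordinates G = (0, 0), R = (1, 0), V = (0, 1), Y = (-3, -1).
1. K lies on line GV with GK:KV = 1:4 ⇒ K = (0, 1/5)
2. Z lies on line KR with KZ:ZR = 1:3 ⇒ Z = (1/4, 3/20)
2·[YRK] = 9/5, 2·[GVZ] = -1/4
[YRK]:[GVZ] = 9/5:-1/4 = -36/5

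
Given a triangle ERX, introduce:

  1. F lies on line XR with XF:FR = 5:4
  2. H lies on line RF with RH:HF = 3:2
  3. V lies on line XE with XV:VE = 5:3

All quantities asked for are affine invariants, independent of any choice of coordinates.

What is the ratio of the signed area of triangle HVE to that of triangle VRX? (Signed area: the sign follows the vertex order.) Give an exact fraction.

Work in coordinates with E = (0, 0), R = (1, 0), X = (0, 1).
1. F lies on line XR with XF:FR = 5:4 ⇒ F = (5/9, 4/9)
2. H lies on line RF with RH:HF = 3:2 ⇒ H = (11/15, 4/15)
3. V lies on line XE with XV:VE = 5:3 ⇒ V = (0, 3/8)
2·[HVE] = 11/40, 2·[VRX] = 5/8
[HVE]:[VRX] = 11/40:5/8 = 11/25

[HVE]:[VRX] = 11/25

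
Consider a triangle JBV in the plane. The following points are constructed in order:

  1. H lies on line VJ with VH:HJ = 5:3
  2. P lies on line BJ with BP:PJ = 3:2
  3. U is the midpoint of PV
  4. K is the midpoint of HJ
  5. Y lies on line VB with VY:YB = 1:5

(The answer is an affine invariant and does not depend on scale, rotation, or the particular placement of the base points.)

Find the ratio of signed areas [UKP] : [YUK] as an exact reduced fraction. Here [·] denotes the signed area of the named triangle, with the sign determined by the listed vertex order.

Set J = (0, 0), B = (1, 0), V = (0, 1); any affine frame gives the same invariant.
1. H lies on line VJ with VH:HJ = 5:3 ⇒ H = (0, 3/8)
2. P lies on line BJ with BP:PJ = 3:2 ⇒ P = (2/5, 0)
3. U is the midpoint of PV ⇒ U = (1/5, 1/2)
4. K is the midpoint of HJ ⇒ K = (0, 3/16)
5. Y lies on line VB with VY:YB = 1:5 ⇒ Y = (1/6, 5/6)
2·[UKP] = 13/80, 2·[YUK] = -37/480
[UKP]:[YUK] = 13/80:-37/480 = -78/37

[UKP]:[YUK] = -78/37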